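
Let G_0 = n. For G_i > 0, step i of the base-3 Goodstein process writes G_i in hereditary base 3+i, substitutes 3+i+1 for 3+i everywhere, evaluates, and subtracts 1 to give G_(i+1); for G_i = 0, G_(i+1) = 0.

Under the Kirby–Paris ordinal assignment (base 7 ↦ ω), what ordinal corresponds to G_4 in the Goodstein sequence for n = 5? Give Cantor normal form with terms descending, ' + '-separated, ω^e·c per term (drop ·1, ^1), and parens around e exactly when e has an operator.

4

G_0=5  [base 3] 3 + 2  →[3↦4]→  4 + 2 = 6  −1 ⇒ G_1=5
G_1=5  [base 4] 4 + 1  →[4↦5]→  5 + 1 = 6  −1 ⇒ G_2=5
G_2=5  [base 5] 5  →[5↦6]→  6 = 6  −1 ⇒ G_3=5
G_3=5  [base 6] 5  →[6↦7]→  5 = 5  −1 ⇒ G_4=4
G_4=4  [base 7] 4  →[7↦8]→  4 = 4  −1 ⇒ G_5=3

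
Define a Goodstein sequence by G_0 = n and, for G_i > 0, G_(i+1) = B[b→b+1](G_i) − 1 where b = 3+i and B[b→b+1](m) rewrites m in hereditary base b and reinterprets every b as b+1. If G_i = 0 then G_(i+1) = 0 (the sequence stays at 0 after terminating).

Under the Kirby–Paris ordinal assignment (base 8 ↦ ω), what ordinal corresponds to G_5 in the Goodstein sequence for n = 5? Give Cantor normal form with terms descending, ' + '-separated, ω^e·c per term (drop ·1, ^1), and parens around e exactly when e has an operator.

G_0=5  [base 3] 3 + 2  →[3↦4]→  4 + 2 = 6  −1 ⇒ G_1=5
G_1=5  [base 4] 4 + 1  →[4↦5]→  5 + 1 = 6  −1 ⇒ G_2=5
G_2=5  [base 5] 5  →[5↦6]→  6 = 6  −1 ⇒ G_3=5
G_3=5  [base 6] 5  →[6↦7]→  5 = 5  −1 ⇒ G_4=4
G_4=4  [base 7] 4  →[7↦8]→  4 = 4  −1 ⇒ G_5=3
G_5=3  [base 8] 3  →[8↦9]→  3 = 3  −1 ⇒ G_6=2

3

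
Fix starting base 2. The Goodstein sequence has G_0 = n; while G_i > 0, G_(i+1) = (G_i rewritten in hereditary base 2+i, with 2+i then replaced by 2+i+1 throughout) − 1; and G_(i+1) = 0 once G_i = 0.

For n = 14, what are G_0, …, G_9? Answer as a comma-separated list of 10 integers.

14, 110, 1281, 18750, 326591, 5862840, 134404971, 3487116548, 100000555551, 3138429262496

[0] 14 ≡ 2^(2 + 1) + 2^2 + 2 (base 2). Lift 3: 111. −1: 110.
[1] 110 ≡ 3^(3 + 1) + 3^3 + 2 (base 3). Lift 4: 1282. −1: 1281.
[2] 1281 ≡ 4^(4 + 1) + 4^4 + 1 (base 4). Lift 5: 18751. −1: 18750.
[3] 18750 ≡ 5^(5 + 1) + 5^5 (base 5). Lift 6: 326592. −1: 326591.
[4] 326591 ≡ 6^(6 + 1) + 5·6^5 + 5·6^4 + 5·6^3 + 5·6^2 + 5·6 + 5 (base 6). Lift 7: 5862841. −1: 5862840.
[5] 5862840 ≡ 7^(7 + 1) + 5·7^5 + 5·7^4 + 5·7^3 + 5·7^2 + 5·7 + 4 (base 7). Lift 8: 134404972. −1: 134404971.
[6] 134404971 ≡ 8^(8 + 1) + 5·8^5 + 5·8^4 + 5·8^3 + 5·8^2 + 5·8 + 3 (base 8). Lift 9: 3487116549. −1: 3487116548.
[7] 3487116548 ≡ 9^(9 + 1) + 5·9^5 + 5·9^4 + 5·9^3 + 5·9^2 + 5·9 + 2 (base 9). Lift 10: 100000555552. −1: 100000555551.
[8] 100000555551 ≡ 10^(10 + 1) + 5·10^5 + 5·10^4 + 5·10^3 + 5·10^2 + 5·10 + 1 (base 10). Lift 11: 3138429262497. −1: 3138429262496.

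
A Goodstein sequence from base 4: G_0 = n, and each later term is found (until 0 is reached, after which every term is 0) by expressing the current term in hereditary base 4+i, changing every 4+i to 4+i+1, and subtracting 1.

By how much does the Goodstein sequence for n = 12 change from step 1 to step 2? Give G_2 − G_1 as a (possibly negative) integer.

1

(0) 12|_4 = 3·4 ↦ 3·5|_5 = 15 ⇒ 14
(1) 14|_5 = 2·5 + 4 ↦ 2·6 + 4|_6 = 16 ⇒ 15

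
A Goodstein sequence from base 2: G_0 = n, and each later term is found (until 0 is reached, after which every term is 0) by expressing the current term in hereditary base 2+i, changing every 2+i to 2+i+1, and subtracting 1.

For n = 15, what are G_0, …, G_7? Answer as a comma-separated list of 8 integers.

(0) 15|_2 = 2^(2 + 1) + 2^2 + 2 + 1 ↦ 3^(3 + 1) + 3^3 + 3 + 1|_3 = 112 ⇒ 111
(1) 111|_3 = 3^(3 + 1) + 3^3 + 3 ↦ 4^(4 + 1) + 4^4 + 4|_4 = 1284 ⇒ 1283
(2) 1283|_4 = 4^(4 + 1) + 4^4 + 3 ↦ 5^(5 + 1) + 5^5 + 3|_5 = 18753 ⇒ 18752
(3) 18752|_5 = 5^(5 + 1) + 5^5 + 2 ↦ 6^(6 + 1) + 6^6 + 2|_6 = 326594 ⇒ 326593
(4) 326593|_6 = 6^(6 + 1) + 6^6 + 1 ↦ 7^(7 + 1) + 7^7 + 1|_7 = 6588345 ⇒ 6588344
(5) 6588344|_7 = 7^(7 + 1) + 7^7 ↦ 8^(8 + 1) + 8^8|_8 = 150994944 ⇒ 150994943
(6) 150994943|_8 = 8^(8 + 1) + 7·8^7 + 7·8^6 + 7·8^5 + 7·8^4 + 7·8^3 + 7·8^2 + 7·8 + 7 ↦ 9^(9 + 1) + 7·9^7 + 7·9^6 + 7·9^5 + 7·9^4 + 7·9^3 + 7·9^2 + 7·9 + 7|_9 = 3524450281 ⇒ 3524450280

15, 111, 1283, 18752, 326593, 6588344, 150994943, 3524450280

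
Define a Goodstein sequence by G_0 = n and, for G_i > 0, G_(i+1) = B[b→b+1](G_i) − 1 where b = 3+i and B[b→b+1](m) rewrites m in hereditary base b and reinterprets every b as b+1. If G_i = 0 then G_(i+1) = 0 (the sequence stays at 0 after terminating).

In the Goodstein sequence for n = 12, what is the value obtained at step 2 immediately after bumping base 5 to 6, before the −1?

38

12 —HB3→ 3^2 + 3 —bump→ 4^2 + 4 = 20 —(−1)→ 19
19 —HB4→ 4^2 + 3 —bump→ 5^2 + 3 = 28 —(−1)→ 27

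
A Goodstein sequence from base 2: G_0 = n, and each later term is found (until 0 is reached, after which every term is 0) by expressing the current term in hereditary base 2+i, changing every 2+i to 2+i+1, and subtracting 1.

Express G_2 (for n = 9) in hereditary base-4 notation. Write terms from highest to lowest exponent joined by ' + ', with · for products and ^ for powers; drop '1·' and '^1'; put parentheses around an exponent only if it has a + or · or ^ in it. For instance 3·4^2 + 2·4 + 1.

base 2: 9 = 2^(2 + 1) + 1; at 3: 3^(3 + 1) + 1 = 82; next = 81
base 3: 81 = 3^(3 + 1); at 4: 4^(4 + 1) = 1024; next = 1023
base 4: 1023 = 3·4^4 + 3·4^3 + 3·4^2 + 3·4 + 3; at 5: 3·5^5 + 3·5^3 + 3·5^2 + 3·5 + 3 = 9843; next = 9842

3·4^4 + 3·4^3 + 3·4^2 + 3·4 + 3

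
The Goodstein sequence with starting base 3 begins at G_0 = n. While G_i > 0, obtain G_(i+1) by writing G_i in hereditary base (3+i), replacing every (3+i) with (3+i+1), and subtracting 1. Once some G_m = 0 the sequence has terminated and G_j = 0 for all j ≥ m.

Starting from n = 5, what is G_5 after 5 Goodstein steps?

3

base 3: 5 = 3 + 2; at 4: 4 + 2 = 6; next = 5
base 4: 5 = 4 + 1; at 5: 5 + 1 = 6; next = 5
base 5: 5 = 5; at 6: 6 = 6; next = 5
base 6: 5 = 5; at 7: 5 = 5; next = 4
base 7: 4 = 4; at 8: 4 = 4; next = 3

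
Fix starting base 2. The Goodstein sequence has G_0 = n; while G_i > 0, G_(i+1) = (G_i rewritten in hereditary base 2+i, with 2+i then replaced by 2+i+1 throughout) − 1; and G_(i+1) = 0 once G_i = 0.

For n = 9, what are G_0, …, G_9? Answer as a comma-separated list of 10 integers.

9, 81, 1023, 9842, 140743, 2471826, 50333399, 1162263921, 30000003325, 855935016215

G_0=9  [base 2] 2^(2 + 1) + 1  →[2↦3]→  3^(3 + 1) + 1 = 82  −1 ⇒ G_1=81
G_1=81  [base 3] 3^(3 + 1)  →[3↦4]→  4^(4 + 1) = 1024  −1 ⇒ G_2=1023
G_2=1023  [base 4] 3·4^4 + 3·4^3 + 3·4^2 + 3·4 + 3  →[4↦5]→  3·5^5 + 3·5^3 + 3·5^2 + 3·5 + 3 = 9843  −1 ⇒ G_3=9842
G_3=9842  [base 5] 3·5^5 + 3·5^3 + 3·5^2 + 3·5 + 2  →[5↦6]→  3·6^6 + 3·6^3 + 3·6^2 + 3·6 + 2 = 140744  −1 ⇒ G_4=140743
G_4=140743  [base 6] 3·6^6 + 3·6^3 + 3·6^2 + 3·6 + 1  →[6↦7]→  3·7^7 + 3·7^3 + 3·7^2 + 3·7 + 1 = 2471827  −1 ⇒ G_5=2471826
G_5=2471826  [base 7] 3·7^7 + 3·7^3 + 3·7^2 + 3·7  →[7↦8]→  3·8^8 + 3·8^3 + 3·8^2 + 3·8 = 50333400  −1 ⇒ G_6=50333399
G_6=50333399  [base 8] 3·8^8 + 3·8^3 + 3·8^2 + 2·8 + 7  →[8↦9]→  3·9^9 + 3·9^3 + 3·9^2 + 2·9 + 7 = 1162263922  −1 ⇒ G_7=1162263921
G_7=1162263921  [base 9] 3·9^9 + 3·9^3 + 3·9^2 + 2·9 + 6  →[9↦10]→  3·10^10 + 3·10^3 + 3·10^2 + 2·10 + 6 = 30000003326  −1 ⇒ G_8=30000003325
G_8=30000003325  [base 10] 3·10^10 + 3·10^3 + 3·10^2 + 2·10 + 5  →[10↦11]→  3·11^11 + 3·11^3 + 3·11^2 + 2·11 + 5 = 855935016216  −1 ⇒ G_9=855935016215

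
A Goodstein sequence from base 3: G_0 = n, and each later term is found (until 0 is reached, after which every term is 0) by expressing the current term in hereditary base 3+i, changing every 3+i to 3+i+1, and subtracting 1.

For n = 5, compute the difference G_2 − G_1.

0

[0] 5 ≡ 3 + 2 (base 3). Lift 4: 6. −1: 5.
[1] 5 ≡ 4 + 1 (base 4). Lift 5: 6. −1: 5.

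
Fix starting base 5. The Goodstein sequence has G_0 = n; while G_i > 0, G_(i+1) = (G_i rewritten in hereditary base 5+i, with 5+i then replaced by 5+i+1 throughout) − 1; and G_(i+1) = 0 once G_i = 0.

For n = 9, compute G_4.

9

G_0 = 9. HB_5(9) = 5 + 4. Bump = 10. G_1 = 9.
G_1 = 9. HB_6(9) = 6 + 3. Bump = 10. G_2 = 9.
G_2 = 9. HB_7(9) = 7 + 2. Bump = 10. G_3 = 9.
G_3 = 9. HB_8(9) = 8 + 1. Bump = 10. G_4 = 9.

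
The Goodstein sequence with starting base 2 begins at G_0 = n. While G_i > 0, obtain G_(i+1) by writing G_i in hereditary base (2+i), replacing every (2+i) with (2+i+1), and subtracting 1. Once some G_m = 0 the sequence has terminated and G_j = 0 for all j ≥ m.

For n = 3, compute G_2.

3

i=0: 3 = 2 + 1 (b=2); 2→3: 3 + 1 = 4; 4−1 = 3
i=1: 3 = 3 (b=3); 3→4: 4 = 4; 4−1 = 3
i=2: 3 = 3 (b=4); 4→5: 3 = 3; 3−1 = 2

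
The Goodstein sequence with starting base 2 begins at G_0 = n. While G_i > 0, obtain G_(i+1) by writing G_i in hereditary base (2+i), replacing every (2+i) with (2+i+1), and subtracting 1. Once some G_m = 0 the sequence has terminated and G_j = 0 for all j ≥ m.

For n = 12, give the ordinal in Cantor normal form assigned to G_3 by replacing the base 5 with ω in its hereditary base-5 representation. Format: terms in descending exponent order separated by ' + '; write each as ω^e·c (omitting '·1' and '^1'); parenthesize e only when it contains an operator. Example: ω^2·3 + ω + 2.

ω^(ω + 1) + ω^2·2 + ω·2

step 0: 12 = 2^(2 + 1) + 2^2; sub 3 for 2: 3^(3 + 1) + 3^3; = 108; G_1 = 108−1 = 107
step 1: 107 = 3^(3 + 1) + 2·3^2 + 2·3 + 2; sub 4 for 3: 4^(4 + 1) + 2·4^2 + 2·4 + 2; = 1066; G_2 = 1066−1 = 1065
step 2: 1065 = 4^(4 + 1) + 2·4^2 + 2·4 + 1; sub 5 for 4: 5^(5 + 1) + 2·5^2 + 2·5 + 1; = 15686; G_3 = 15686−1 = 15685
step 3: 15685 = 5^(5 + 1) + 2·5^2 + 2·5; sub 6 for 5: 6^(6 + 1) + 2·6^2 + 2·6; = 280020; G_4 = 280020−1 = 280019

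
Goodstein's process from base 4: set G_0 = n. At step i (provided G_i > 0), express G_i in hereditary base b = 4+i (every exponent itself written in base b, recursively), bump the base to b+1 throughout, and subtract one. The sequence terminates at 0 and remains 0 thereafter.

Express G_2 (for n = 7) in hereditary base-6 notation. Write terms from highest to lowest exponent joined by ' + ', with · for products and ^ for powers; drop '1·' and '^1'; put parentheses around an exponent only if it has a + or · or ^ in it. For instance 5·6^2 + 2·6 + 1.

base 4: 7 = 4 + 3; at 5: 5 + 3 = 8; next = 7
base 5: 7 = 5 + 2; at 6: 6 + 2 = 8; next = 7
base 6: 7 = 6 + 1; at 7: 7 + 1 = 8; next = 7

6 + 1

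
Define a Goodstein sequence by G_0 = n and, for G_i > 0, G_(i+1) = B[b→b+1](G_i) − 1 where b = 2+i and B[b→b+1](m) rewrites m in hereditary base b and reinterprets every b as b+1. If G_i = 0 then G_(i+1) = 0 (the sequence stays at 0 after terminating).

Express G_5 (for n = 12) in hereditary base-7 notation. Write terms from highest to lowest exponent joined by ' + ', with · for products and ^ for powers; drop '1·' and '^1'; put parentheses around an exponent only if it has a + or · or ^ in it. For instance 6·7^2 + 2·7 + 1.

7^(7 + 1) + 2·7^2 + 7 + 4

[0] 12 ≡ 2^(2 + 1) + 2^2 (base 2). Lift 3: 108. −1: 107.
[1] 107 ≡ 3^(3 + 1) + 2·3^2 + 2·3 + 2 (base 3). Lift 4: 1066. −1: 1065.
[2] 1065 ≡ 4^(4 + 1) + 2·4^2 + 2·4 + 1 (base 4). Lift 5: 15686. −1: 15685.
[3] 15685 ≡ 5^(5 + 1) + 2·5^2 + 2·5 (base 5). Lift 6: 280020. −1: 280019.
[4] 280019 ≡ 6^(6 + 1) + 2·6^2 + 6 + 5 (base 6). Lift 7: 5764911. −1: 5764910.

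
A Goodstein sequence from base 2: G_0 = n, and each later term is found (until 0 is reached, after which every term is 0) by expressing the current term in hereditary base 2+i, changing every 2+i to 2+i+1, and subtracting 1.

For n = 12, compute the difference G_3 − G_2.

14620

i=0: 12 = 2^(2 + 1) + 2^2 (b=2); 2→3: 3^(3 + 1) + 3^3 = 108; 108−1 = 107
i=1: 107 = 3^(3 + 1) + 2·3^2 + 2·3 + 2 (b=3); 3→4: 4^(4 + 1) + 2·4^2 + 2·4 + 2 = 1066; 1066−1 = 1065
i=2: 1065 = 4^(4 + 1) + 2·4^2 + 2·4 + 1 (b=4); 4→5: 5^(5 + 1) + 2·5^2 + 2·5 + 1 = 15686; 15686−1 = 15685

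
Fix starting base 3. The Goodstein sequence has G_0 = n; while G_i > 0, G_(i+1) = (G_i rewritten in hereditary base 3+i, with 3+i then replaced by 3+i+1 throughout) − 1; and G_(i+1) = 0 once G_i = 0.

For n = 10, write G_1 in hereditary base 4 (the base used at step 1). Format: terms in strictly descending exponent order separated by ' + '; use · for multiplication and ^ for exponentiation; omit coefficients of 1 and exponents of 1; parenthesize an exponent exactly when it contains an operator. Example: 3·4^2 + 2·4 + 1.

4^2

i=0: 10 = 3^2 + 1 (b=3); 3→4: 4^2 + 1 = 17; 17−1 = 16
i=1: 16 = 4^2 (b=4); 4→5: 5^2 = 25; 25−1 = 24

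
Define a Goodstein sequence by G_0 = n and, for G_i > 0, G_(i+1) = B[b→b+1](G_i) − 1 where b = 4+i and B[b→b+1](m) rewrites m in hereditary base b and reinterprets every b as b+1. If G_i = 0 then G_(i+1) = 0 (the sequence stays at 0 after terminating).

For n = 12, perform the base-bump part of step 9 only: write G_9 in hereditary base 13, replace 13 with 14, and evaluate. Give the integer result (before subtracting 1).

20

i=0: 12 = 3·4 (b=4); 4→5: 3·5 = 15; 15−1 = 14
i=1: 14 = 2·5 + 4 (b=5); 5→6: 2·6 + 4 = 16; 16−1 = 15
i=2: 15 = 2·6 + 3 (b=6); 6→7: 2·7 + 3 = 17; 17−1 = 16
i=3: 16 = 2·7 + 2 (b=7); 7→8: 2·8 + 2 = 18; 18−1 = 17
i=4: 17 = 2·8 + 1 (b=8); 8→9: 2·9 + 1 = 19; 19−1 = 18
i=5: 18 = 2·9 (b=9); 9→10: 2·10 = 20; 20−1 = 19
i=6: 19 = 10 + 9 (b=10); 10→11: 11 + 9 = 20; 20−1 = 19
i=7: 19 = 11 + 8 (b=11); 11→12: 12 + 8 = 20; 20−1 = 19
i=8: 19 = 12 + 7 (b=12); 12→13: 13 + 7 = 20; 20−1 = 19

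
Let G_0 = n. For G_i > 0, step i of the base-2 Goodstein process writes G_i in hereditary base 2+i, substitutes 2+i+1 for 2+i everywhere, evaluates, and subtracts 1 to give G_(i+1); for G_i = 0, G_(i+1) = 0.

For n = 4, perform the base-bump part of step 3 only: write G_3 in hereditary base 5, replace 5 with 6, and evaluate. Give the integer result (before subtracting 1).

84

base 2: 4 = 2^2; at 3: 3^3 = 27; next = 26
base 3: 26 = 2·3^2 + 2·3 + 2; at 4: 2·4^2 + 2·4 + 2 = 42; next = 41
base 4: 41 = 2·4^2 + 2·4 + 1; at 5: 2·5^2 + 2·5 + 1 = 61; next = 60
base 5: 60 = 2·5^2 + 2·5; at 6: 2·6^2 + 2·6 = 84; next = 83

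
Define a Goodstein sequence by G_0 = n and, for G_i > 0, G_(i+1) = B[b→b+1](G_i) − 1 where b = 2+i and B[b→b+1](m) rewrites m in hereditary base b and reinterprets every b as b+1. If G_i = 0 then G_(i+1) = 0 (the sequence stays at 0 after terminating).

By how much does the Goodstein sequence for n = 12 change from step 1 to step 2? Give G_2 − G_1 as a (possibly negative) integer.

G_0 = 12. HB_2(12) = 2^(2 + 1) + 2^2. Bump = 108. G_1 = 107.
G_1 = 107. HB_3(107) = 3^(3 + 1) + 2·3^2 + 2·3 + 2. Bump = 1066. G_2 = 1065.

958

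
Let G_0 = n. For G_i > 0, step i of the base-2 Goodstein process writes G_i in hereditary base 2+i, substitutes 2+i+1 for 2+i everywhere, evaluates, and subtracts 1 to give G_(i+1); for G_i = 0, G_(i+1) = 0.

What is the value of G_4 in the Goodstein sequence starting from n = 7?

46657

G_0 = 7. HB_2(7) = 2^2 + 2 + 1. Bump = 31. G_1 = 30.
G_1 = 30. HB_3(30) = 3^3 + 3. Bump = 260. G_2 = 259.
G_2 = 259. HB_4(259) = 4^4 + 3. Bump = 3128. G_3 = 3127.
G_3 = 3127. HB_5(3127) = 5^5 + 2. Bump = 46658. G_4 = 46657.
G_4 = 46657. HB_6(46657) = 6^6 + 1. Bump = 823544. G_5 = 823543.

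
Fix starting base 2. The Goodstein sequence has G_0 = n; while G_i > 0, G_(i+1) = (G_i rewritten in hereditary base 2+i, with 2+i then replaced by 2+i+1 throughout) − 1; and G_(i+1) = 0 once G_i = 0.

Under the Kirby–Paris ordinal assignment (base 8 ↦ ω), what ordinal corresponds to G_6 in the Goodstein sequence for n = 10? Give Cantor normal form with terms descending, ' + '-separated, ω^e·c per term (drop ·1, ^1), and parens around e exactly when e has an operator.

ω^ω·5 + ω^5·5 + ω^4·5 + ω^3·5 + ω^2·5 + ω·5 + 3

base 2: 10 = 2^(2 + 1) + 2; at 3: 3^(3 + 1) + 3 = 84; next = 83
base 3: 83 = 3^(3 + 1) + 2; at 4: 4^(4 + 1) + 2 = 1026; next = 1025
base 4: 1025 = 4^(4 + 1) + 1; at 5: 5^(5 + 1) + 1 = 15626; next = 15625
base 5: 15625 = 5^(5 + 1); at 6: 6^(6 + 1) = 279936; next = 279935
base 6: 279935 = 5·6^6 + 5·6^5 + 5·6^4 + 5·6^3 + 5·6^2 + 5·6 + 5; at 7: 5·7^7 + 5·7^5 + 5·7^4 + 5·7^3 + 5·7^2 + 5·7 + 5 = 4215755; next = 4215754
base 7: 4215754 = 5·7^7 + 5·7^5 + 5·7^4 + 5·7^3 + 5·7^2 + 5·7 + 4; at 8: 5·8^8 + 5·8^5 + 5·8^4 + 5·8^3 + 5·8^2 + 5·8 + 4 = 84073324; next = 84073323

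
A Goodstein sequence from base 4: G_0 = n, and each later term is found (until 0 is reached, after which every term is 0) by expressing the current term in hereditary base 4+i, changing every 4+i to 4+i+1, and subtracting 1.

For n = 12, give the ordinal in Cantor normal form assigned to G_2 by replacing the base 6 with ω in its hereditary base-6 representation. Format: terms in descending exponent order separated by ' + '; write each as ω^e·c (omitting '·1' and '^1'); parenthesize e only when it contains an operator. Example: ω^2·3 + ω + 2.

12 —HB4→ 3·4 —bump→ 3·5 = 15 —(−1)→ 14
14 —HB5→ 2·5 + 4 —bump→ 2·6 + 4 = 16 —(−1)→ 15
15 —HB6→ 2·6 + 3 —bump→ 2·7 + 3 = 17 —(−1)→ 16

ω·2 + 3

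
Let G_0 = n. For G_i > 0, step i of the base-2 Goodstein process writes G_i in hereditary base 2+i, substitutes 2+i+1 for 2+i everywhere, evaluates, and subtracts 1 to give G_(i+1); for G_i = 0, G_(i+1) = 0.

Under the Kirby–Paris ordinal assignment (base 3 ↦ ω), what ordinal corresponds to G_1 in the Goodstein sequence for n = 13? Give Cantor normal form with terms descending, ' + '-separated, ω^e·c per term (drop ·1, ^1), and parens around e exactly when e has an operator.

ω^(ω + 1) + ω^ω

[0] 13 ≡ 2^(2 + 1) + 2^2 + 1 (base 2). Lift 3: 109. −1: 108.
[1] 108 ≡ 3^(3 + 1) + 3^3 (base 3). Lift 4: 1280. −1: 1279.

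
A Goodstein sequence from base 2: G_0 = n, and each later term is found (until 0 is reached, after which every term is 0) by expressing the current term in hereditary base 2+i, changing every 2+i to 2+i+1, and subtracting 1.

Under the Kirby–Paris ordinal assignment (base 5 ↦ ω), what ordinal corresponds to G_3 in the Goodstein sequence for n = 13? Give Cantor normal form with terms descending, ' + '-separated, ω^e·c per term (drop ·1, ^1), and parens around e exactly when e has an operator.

ω^(ω + 1) + ω^3·3 + ω^2·3 + ω·3 + 2

G_0 = 13. HB_2(13) = 2^(2 + 1) + 2^2 + 1. Bump = 109. G_1 = 108.
G_1 = 108. HB_3(108) = 3^(3 + 1) + 3^3. Bump = 1280. G_2 = 1279.
G_2 = 1279. HB_4(1279) = 4^(4 + 1) + 3·4^3 + 3·4^2 + 3·4 + 3. Bump = 16093. G_3 = 16092.
G_3 = 16092. HB_5(16092) = 5^(5 + 1) + 3·5^3 + 3·5^2 + 3·5 + 2. Bump = 280712. G_4 = 280711.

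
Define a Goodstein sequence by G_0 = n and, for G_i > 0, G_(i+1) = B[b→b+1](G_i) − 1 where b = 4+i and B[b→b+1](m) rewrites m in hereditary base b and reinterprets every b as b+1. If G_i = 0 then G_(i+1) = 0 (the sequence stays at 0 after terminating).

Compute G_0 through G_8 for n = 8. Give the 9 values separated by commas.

8, 9, 9, 9, 9, 9, 9, 8, 7

(0) 8|_4 = 2·4 ↦ 2·5|_5 = 10 ⇒ 9
(1) 9|_5 = 5 + 4 ↦ 6 + 4|_6 = 10 ⇒ 9
(2) 9|_6 = 6 + 3 ↦ 7 + 3|_7 = 10 ⇒ 9
(3) 9|_7 = 7 + 2 ↦ 8 + 2|_8 = 10 ⇒ 9
(4) 9|_8 = 8 + 1 ↦ 9 + 1|_9 = 10 ⇒ 9
(5) 9|_9 = 9 ↦ 10|_10 = 10 ⇒ 9
(6) 9|_10 = 9 ↦ 9|_11 = 9 ⇒ 8
(7) 8|_11 = 8 ↦ 8|_12 = 8 ⇒ 7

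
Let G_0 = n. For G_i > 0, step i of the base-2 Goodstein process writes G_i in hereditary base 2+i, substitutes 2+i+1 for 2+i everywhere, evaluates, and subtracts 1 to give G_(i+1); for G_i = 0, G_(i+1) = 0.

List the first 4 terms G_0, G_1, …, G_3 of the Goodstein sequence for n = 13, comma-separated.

13, 108, 1279, 16092

i=0: 13 = 2^(2 + 1) + 2^2 + 1 (b=2); 2→3: 3^(3 + 1) + 3^3 + 1 = 109; 109−1 = 108
i=1: 108 = 3^(3 + 1) + 3^3 (b=3); 3→4: 4^(4 + 1) + 4^4 = 1280; 1280−1 = 1279
i=2: 1279 = 4^(4 + 1) + 3·4^3 + 3·4^2 + 3·4 + 3 (b=4); 4→5: 5^(5 + 1) + 3·5^3 + 3·5^2 + 3·5 + 3 = 16093; 16093−1 = 16092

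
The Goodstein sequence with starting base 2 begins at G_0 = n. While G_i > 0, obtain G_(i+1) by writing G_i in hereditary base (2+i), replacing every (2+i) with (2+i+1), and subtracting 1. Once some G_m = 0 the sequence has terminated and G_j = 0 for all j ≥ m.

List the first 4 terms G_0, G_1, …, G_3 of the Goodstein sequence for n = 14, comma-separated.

[0] 14 ≡ 2^(2 + 1) + 2^2 + 2 (base 2). Lift 3: 111. −1: 110.
[1] 110 ≡ 3^(3 + 1) + 3^3 + 2 (base 3). Lift 4: 1282. −1: 1281.
[2] 1281 ≡ 4^(4 + 1) + 4^4 + 1 (base 4). Lift 5: 18751. −1: 18750.

14, 110, 1281, 18750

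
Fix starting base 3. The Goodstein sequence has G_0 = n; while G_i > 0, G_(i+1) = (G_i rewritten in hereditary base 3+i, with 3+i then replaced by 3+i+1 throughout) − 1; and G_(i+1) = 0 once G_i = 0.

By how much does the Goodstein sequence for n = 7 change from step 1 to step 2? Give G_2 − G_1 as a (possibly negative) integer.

1

G_0 = 7. HB_3(7) = 2·3 + 1. Bump = 9. G_1 = 8.
G_1 = 8. HB_4(8) = 2·4. Bump = 10. G_2 = 9.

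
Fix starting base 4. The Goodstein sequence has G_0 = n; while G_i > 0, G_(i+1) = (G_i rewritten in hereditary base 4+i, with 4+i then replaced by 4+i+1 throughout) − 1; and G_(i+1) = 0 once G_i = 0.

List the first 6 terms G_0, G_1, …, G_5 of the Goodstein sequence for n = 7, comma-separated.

7 —HB4→ 4 + 3 —bump→ 5 + 3 = 8 —(−1)→ 7
7 —HB5→ 5 + 2 —bump→ 6 + 2 = 8 —(−1)→ 7
7 —HB6→ 6 + 1 —bump→ 7 + 1 = 8 —(−1)→ 7
7 —HB7→ 7 —bump→ 8 = 8 —(−1)→ 7
7 —HB8→ 7 —bump→ 7 = 7 —(−1)→ 6

7, 7, 7, 7, 7, 6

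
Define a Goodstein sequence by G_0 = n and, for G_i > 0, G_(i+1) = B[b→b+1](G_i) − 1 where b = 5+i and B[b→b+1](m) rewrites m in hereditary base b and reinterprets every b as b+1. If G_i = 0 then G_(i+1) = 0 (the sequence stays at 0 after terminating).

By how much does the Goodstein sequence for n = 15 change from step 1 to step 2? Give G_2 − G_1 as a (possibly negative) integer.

15 —HB5→ 3·5 —bump→ 3·6 = 18 —(−1)→ 17
17 —HB6→ 2·6 + 5 —bump→ 2·7 + 5 = 19 —(−1)→ 18

1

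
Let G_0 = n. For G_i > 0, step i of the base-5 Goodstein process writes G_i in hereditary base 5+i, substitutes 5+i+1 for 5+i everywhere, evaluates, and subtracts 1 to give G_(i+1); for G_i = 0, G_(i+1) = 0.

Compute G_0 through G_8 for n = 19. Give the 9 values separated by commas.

19, 21, 23, 25, 27, 29, 30, 31, 32

step 0: 19 = 3·5 + 4; sub 6 for 5: 3·6 + 4; = 22; G_1 = 22−1 = 21
step 1: 21 = 3·6 + 3; sub 7 for 6: 3·7 + 3; = 24; G_2 = 24−1 = 23
step 2: 23 = 3·7 + 2; sub 8 for 7: 3·8 + 2; = 26; G_3 = 26−1 = 25
step 3: 25 = 3·8 + 1; sub 9 for 8: 3·9 + 1; = 28; G_4 = 28−1 = 27
step 4: 27 = 3·9; sub 10 for 9: 3·10; = 30; G_5 = 30−1 = 29
step 5: 29 = 2·10 + 9; sub 11 for 10: 2·11 + 9; = 31; G_6 = 31−1 = 30
step 6: 30 = 2·11 + 8; sub 12 for 11: 2·12 + 8; = 32; G_7 = 32−1 = 31
step 7: 31 = 2·12 + 7; sub 13 for 12: 2·13 + 7; = 33; G_8 = 33−1 = 32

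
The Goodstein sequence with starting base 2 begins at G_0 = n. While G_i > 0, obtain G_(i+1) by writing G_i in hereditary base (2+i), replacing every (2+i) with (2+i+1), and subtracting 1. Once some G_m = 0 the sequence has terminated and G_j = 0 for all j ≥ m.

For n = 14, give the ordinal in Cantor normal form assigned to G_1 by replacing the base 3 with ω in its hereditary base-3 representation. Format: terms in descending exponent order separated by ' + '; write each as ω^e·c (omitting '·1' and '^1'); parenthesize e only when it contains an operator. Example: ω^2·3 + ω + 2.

ω^(ω + 1) + ω^ω + 2

i=0: 14 = 2^(2 + 1) + 2^2 + 2 (b=2); 2→3: 3^(3 + 1) + 3^3 + 3 = 111; 111−1 = 110
i=1: 110 = 3^(3 + 1) + 3^3 + 2 (b=3); 3→4: 4^(4 + 1) + 4^4 + 2 = 1282; 1282−1 = 1281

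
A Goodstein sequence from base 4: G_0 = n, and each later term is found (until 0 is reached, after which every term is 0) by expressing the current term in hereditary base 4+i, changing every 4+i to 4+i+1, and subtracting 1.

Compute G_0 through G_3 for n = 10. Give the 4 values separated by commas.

G_0 = 10. HB_4(10) = 2·4 + 2. Bump = 12. G_1 = 11.
G_1 = 11. HB_5(11) = 2·5 + 1. Bump = 13. G_2 = 12.
G_2 = 12. HB_6(12) = 2·6. Bump = 14. G_3 = 13.

10, 11, 12, 13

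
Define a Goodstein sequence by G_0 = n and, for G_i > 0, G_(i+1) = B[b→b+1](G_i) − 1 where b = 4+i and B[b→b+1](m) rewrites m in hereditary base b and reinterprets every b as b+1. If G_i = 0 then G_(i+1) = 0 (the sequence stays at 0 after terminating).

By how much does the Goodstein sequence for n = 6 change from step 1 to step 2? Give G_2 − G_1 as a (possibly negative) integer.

0

base 4: 6 = 4 + 2; at 5: 5 + 2 = 7; next = 6
base 5: 6 = 5 + 1; at 6: 6 + 1 = 7; next = 6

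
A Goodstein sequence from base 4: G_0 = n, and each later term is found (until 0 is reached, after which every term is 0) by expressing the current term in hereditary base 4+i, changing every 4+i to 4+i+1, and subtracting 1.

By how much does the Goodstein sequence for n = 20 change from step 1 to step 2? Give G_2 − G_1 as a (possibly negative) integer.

[0] 20 ≡ 4^2 + 4 (base 4). Lift 5: 30. −1: 29.
[1] 29 ≡ 5^2 + 4 (base 5). Lift 6: 40. −1: 39.

10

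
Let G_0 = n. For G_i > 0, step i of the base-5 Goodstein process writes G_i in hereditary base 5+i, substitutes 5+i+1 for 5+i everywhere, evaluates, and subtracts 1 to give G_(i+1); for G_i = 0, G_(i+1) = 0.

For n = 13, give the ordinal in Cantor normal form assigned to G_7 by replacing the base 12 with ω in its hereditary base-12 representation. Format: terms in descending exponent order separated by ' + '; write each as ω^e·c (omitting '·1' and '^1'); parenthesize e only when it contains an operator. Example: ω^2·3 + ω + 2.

step 0: 13 = 2·5 + 3; sub 6 for 5: 2·6 + 3; = 15; G_1 = 15−1 = 14
step 1: 14 = 2·6 + 2; sub 7 for 6: 2·7 + 2; = 16; G_2 = 16−1 = 15
step 2: 15 = 2·7 + 1; sub 8 for 7: 2·8 + 1; = 17; G_3 = 17−1 = 16
step 3: 16 = 2·8; sub 9 for 8: 2·9; = 18; G_4 = 18−1 = 17
step 4: 17 = 9 + 8; sub 10 for 9: 10 + 8; = 18; G_5 = 18−1 = 17
step 5: 17 = 10 + 7; sub 11 for 10: 11 + 7; = 18; G_6 = 18−1 = 17
step 6: 17 = 11 + 6; sub 12 for 11: 12 + 6; = 18; G_7 = 18−1 = 17

ω + 5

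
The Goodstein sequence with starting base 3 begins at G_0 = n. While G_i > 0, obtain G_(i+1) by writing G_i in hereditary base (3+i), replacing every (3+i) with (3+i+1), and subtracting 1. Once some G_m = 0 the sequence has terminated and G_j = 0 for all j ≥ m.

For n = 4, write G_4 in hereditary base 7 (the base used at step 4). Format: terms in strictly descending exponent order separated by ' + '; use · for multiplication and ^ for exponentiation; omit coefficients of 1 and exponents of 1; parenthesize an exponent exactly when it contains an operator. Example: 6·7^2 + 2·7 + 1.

2

G_0 = 4. HB_3(4) = 3 + 1. Bump = 5. G_1 = 4.
G_1 = 4. HB_4(4) = 4. Bump = 5. G_2 = 4.
G_2 = 4. HB_5(4) = 4. Bump = 4. G_3 = 3.
G_3 = 3. HB_6(3) = 3. Bump = 3. G_4 = 2.
G_4 = 2. HB_7(2) = 2. Bump = 2. G_5 = 1.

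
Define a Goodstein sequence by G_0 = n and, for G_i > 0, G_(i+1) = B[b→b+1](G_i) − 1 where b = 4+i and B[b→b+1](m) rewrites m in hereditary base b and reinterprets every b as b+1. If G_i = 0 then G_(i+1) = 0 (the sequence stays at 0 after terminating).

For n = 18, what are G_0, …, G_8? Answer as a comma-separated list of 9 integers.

G_0 = 18. HB_4(18) = 4^2 + 2. Bump = 27. G_1 = 26.
G_1 = 26. HB_5(26) = 5^2 + 1. Bump = 37. G_2 = 36.
G_2 = 36. HB_6(36) = 6^2. Bump = 49. G_3 = 48.
G_3 = 48. HB_7(48) = 6·7 + 6. Bump = 54. G_4 = 53.
G_4 = 53. HB_8(53) = 6·8 + 5. Bump = 59. G_5 = 58.
G_5 = 58. HB_9(58) = 6·9 + 4. Bump = 64. G_6 = 63.
G_6 = 63. HB_10(63) = 6·10 + 3. Bump = 69. G_7 = 68.
G_7 = 68. HB_11(68) = 6·11 + 2. Bump = 74. G_8 = 73.

18, 26, 36, 48, 53, 58, 63, 68, 73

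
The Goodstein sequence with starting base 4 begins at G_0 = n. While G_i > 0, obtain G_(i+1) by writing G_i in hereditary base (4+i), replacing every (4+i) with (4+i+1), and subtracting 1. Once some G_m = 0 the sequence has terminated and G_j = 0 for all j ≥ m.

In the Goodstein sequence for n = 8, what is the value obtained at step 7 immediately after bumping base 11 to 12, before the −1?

G_0 = 8. HB_4(8) = 2·4. Bump = 10. G_1 = 9.
G_1 = 9. HB_5(9) = 5 + 4. Bump = 10. G_2 = 9.
G_2 = 9. HB_6(9) = 6 + 3. Bump = 10. G_3 = 9.
G_3 = 9. HB_7(9) = 7 + 2. Bump = 10. G_4 = 9.
G_4 = 9. HB_8(9) = 8 + 1. Bump = 10. G_5 = 9.
G_5 = 9. HB_9(9) = 9. Bump = 10. G_6 = 9.
G_6 = 9. HB_10(9) = 9. Bump = 9. G_7 = 8.
G_7 = 8. HB_11(8) = 8. Bump = 8. G_8 = 7.

8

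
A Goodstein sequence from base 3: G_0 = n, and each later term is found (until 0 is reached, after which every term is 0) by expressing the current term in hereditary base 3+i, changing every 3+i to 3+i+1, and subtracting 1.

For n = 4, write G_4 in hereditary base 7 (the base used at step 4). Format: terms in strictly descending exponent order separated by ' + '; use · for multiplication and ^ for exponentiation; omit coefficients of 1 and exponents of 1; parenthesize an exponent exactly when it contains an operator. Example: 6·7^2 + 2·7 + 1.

4 —HB3→ 3 + 1 —bump→ 4 + 1 = 5 —(−1)→ 4
4 —HB4→ 4 —bump→ 5 = 5 —(−1)→ 4
4 —HB5→ 4 —bump→ 4 = 4 —(−1)→ 3
3 —HB6→ 3 —bump→ 3 = 3 —(−1)→ 2
2 —HB7→ 2 —bump→ 2 = 2 —(−1)→ 1

2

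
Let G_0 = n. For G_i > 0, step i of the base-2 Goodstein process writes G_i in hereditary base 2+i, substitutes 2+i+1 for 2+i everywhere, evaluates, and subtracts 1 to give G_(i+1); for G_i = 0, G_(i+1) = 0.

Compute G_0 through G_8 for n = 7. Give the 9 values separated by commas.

step 0: 7 = 2^2 + 2 + 1; sub 3 for 2: 3^3 + 3 + 1; = 31; G_1 = 31−1 = 30
step 1: 30 = 3^3 + 3; sub 4 for 3: 4^4 + 4; = 260; G_2 = 260−1 = 259
step 2: 259 = 4^4 + 3; sub 5 for 4: 5^5 + 3; = 3128; G_3 = 3128−1 = 3127
step 3: 3127 = 5^5 + 2; sub 6 for 5: 6^6 + 2; = 46658; G_4 = 46658−1 = 46657
step 4: 46657 = 6^6 + 1; sub 7 for 6: 7^7 + 1; = 823544; G_5 = 823544−1 = 823543
step 5: 823543 = 7^7; sub 8 for 7: 8^8; = 16777216; G_6 = 16777216−1 = 16777215
step 6: 16777215 = 7·8^7 + 7·8^6 + 7·8^5 + 7·8^4 + 7·8^3 + 7·8^2 + 7·8 + 7; sub 9 for 8: 7·9^7 + 7·9^6 + 7·9^5 + 7·9^4 + 7·9^3 + 7·9^2 + 7·9 + 7; = 37665880; G_7 = 37665880−1 = 37665879
step 7: 37665879 = 7·9^7 + 7·9^6 + 7·9^5 + 7·9^4 + 7·9^3 + 7·9^2 + 7·9 + 6; sub 10 for 9: 7·10^7 + 7·10^6 + 7·10^5 + 7·10^4 + 7·10^3 + 7·10^2 + 7·10 + 6; = 77777776; G_8 = 77777776−1 = 77777775

7, 30, 259, 3127, 46657, 823543, 16777215, 37665879, 77777775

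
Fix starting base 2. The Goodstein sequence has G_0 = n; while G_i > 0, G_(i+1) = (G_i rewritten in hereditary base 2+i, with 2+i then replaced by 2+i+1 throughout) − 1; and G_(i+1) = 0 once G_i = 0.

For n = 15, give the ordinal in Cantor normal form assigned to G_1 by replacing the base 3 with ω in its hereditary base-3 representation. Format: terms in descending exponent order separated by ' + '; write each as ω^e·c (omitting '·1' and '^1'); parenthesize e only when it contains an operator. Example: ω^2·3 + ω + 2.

G_0 = 15. HB_2(15) = 2^(2 + 1) + 2^2 + 2 + 1. Bump = 112. G_1 = 111.
G_1 = 111. HB_3(111) = 3^(3 + 1) + 3^3 + 3. Bump = 1284. G_2 = 1283.

ω^(ω + 1) + ω^ω + ω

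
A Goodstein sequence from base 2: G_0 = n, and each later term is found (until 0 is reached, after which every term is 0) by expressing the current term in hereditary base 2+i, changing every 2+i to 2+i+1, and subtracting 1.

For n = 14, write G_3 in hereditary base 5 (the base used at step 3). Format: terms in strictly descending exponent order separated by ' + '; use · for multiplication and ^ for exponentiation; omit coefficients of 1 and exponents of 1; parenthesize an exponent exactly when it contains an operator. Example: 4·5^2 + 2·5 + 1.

[0] 14 ≡ 2^(2 + 1) + 2^2 + 2 (base 2). Lift 3: 111. −1: 110.
[1] 110 ≡ 3^(3 + 1) + 3^3 + 2 (base 3). Lift 4: 1282. −1: 1281.
[2] 1281 ≡ 4^(4 + 1) + 4^4 + 1 (base 4). Lift 5: 18751. −1: 18750.
[3] 18750 ≡ 5^(5 + 1) + 5^5 (base 5). Lift 6: 326592. −1: 326591.

5^(5 + 1) + 5^5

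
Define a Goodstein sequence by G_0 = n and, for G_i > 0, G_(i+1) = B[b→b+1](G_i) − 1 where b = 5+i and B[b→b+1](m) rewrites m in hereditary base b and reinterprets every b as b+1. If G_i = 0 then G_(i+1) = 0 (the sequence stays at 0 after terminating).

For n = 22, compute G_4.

33

i=0: 22 = 4·5 + 2 (b=5); 5→6: 4·6 + 2 = 26; 26−1 = 25
i=1: 25 = 4·6 + 1 (b=6); 6→7: 4·7 + 1 = 29; 29−1 = 28
i=2: 28 = 4·7 (b=7); 7→8: 4·8 = 32; 32−1 = 31
i=3: 31 = 3·8 + 7 (b=8); 8→9: 3·9 + 7 = 34; 34−1 = 33
i=4: 33 = 3·9 + 6 (b=9); 9→10: 3·10 + 6 = 36; 36−1 = 35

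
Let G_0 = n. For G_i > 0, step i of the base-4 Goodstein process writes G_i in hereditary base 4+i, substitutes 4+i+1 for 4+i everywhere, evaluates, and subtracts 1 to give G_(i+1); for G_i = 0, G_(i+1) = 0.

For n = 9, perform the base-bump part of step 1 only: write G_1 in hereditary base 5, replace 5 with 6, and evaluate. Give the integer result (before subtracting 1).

G_0=9  [base 4] 2·4 + 1  →[4↦5]→  2·5 + 1 = 11  −1 ⇒ G_1=10
G_1=10  [base 5] 2·5  →[5↦6]→  2·6 = 12  −1 ⇒ G_2=11

12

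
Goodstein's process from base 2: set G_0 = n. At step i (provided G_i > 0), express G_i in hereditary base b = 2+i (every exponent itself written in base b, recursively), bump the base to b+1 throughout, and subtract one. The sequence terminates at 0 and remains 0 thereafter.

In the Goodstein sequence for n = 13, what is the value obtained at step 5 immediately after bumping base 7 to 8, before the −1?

134219480

(0) 13|_2 = 2^(2 + 1) + 2^2 + 1 ↦ 3^(3 + 1) + 3^3 + 1|_3 = 109 ⇒ 108
(1) 108|_3 = 3^(3 + 1) + 3^3 ↦ 4^(4 + 1) + 4^4|_4 = 1280 ⇒ 1279
(2) 1279|_4 = 4^(4 + 1) + 3·4^3 + 3·4^2 + 3·4 + 3 ↦ 5^(5 + 1) + 3·5^3 + 3·5^2 + 3·5 + 3|_5 = 16093 ⇒ 16092
(3) 16092|_5 = 5^(5 + 1) + 3·5^3 + 3·5^2 + 3·5 + 2 ↦ 6^(6 + 1) + 3·6^3 + 3·6^2 + 3·6 + 2|_6 = 280712 ⇒ 280711
(4) 280711|_6 = 6^(6 + 1) + 3·6^3 + 3·6^2 + 3·6 + 1 ↦ 7^(7 + 1) + 3·7^3 + 3·7^2 + 3·7 + 1|_7 = 5765999 ⇒ 5765998
(5) 5765998|_7 = 7^(7 + 1) + 3·7^3 + 3·7^2 + 3·7 ↦ 8^(8 + 1) + 3·8^3 + 3·8^2 + 3·8|_8 = 134219480 ⇒ 134219479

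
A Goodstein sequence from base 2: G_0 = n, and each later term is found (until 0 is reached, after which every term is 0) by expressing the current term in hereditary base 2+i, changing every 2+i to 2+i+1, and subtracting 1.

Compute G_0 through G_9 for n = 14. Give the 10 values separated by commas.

(0) 14|_2 = 2^(2 + 1) + 2^2 + 2 ↦ 3^(3 + 1) + 3^3 + 3|_3 = 111 ⇒ 110
(1) 110|_3 = 3^(3 + 1) + 3^3 + 2 ↦ 4^(4 + 1) + 4^4 + 2|_4 = 1282 ⇒ 1281
(2) 1281|_4 = 4^(4 + 1) + 4^4 + 1 ↦ 5^(5 + 1) + 5^5 + 1|_5 = 18751 ⇒ 18750
(3) 18750|_5 = 5^(5 + 1) + 5^5 ↦ 6^(6 + 1) + 6^6|_6 = 326592 ⇒ 326591
(4) 326591|_6 = 6^(6 + 1) + 5·6^5 + 5·6^4 + 5·6^3 + 5·6^2 + 5·6 + 5 ↦ 7^(7 + 1) + 5·7^5 + 5·7^4 + 5·7^3 + 5·7^2 + 5·7 + 5|_7 = 5862841 ⇒ 5862840
(5) 5862840|_7 = 7^(7 + 1) + 5·7^5 + 5·7^4 + 5·7^3 + 5·7^2 + 5·7 + 4 ↦ 8^(8 + 1) + 5·8^5 + 5·8^4 + 5·8^3 + 5·8^2 + 5·8 + 4|_8 = 134404972 ⇒ 134404971
(6) 134404971|_8 = 8^(8 + 1) + 5·8^5 + 5·8^4 + 5·8^3 + 5·8^2 + 5·8 + 3 ↦ 9^(9 + 1) + 5·9^5 + 5·9^4 + 5·9^3 + 5·9^2 + 5·9 + 3|_9 = 3487116549 ⇒ 3487116548
(7) 3487116548|_9 = 9^(9 + 1) + 5·9^5 + 5·9^4 + 5·9^3 + 5·9^2 + 5·9 + 2 ↦ 10^(10 + 1) + 5·10^5 + 5·10^4 + 5·10^3 + 5·10^2 + 5·10 + 2|_10 = 100000555552 ⇒ 100000555551
(8) 100000555551|_10 = 10^(10 + 1) + 5·10^5 + 5·10^4 + 5·10^3 + 5·10^2 + 5·10 + 1 ↦ 11^(11 + 1) + 5·11^5 + 5·11^4 + 5·11^3 + 5·11^2 + 5·11 + 1|_11 = 3138429262497 ⇒ 3138429262496

14, 110, 1281, 18750, 326591, 5862840, 134404971, 3487116548, 100000555551, 3138429262496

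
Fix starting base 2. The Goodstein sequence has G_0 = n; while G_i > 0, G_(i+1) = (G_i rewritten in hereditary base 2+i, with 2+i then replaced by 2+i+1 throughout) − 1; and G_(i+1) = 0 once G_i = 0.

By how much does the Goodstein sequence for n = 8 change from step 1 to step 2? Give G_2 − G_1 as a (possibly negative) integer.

473

i=0: 8 = 2^(2 + 1) (b=2); 2→3: 3^(3 + 1) = 81; 81−1 = 80
i=1: 80 = 2·3^3 + 2·3^2 + 2·3 + 2 (b=3); 3→4: 2·4^4 + 2·4^2 + 2·4 + 2 = 554; 554−1 = 553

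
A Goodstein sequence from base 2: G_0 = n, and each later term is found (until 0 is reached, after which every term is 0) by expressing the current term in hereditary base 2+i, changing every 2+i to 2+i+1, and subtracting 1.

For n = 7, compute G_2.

259

base 2: 7 = 2^2 + 2 + 1; at 3: 3^3 + 3 + 1 = 31; next = 30
base 3: 30 = 3^3 + 3; at 4: 4^4 + 4 = 260; next = 259
base 4: 259 = 4^4 + 3; at 5: 5^5 + 3 = 3128; next = 3127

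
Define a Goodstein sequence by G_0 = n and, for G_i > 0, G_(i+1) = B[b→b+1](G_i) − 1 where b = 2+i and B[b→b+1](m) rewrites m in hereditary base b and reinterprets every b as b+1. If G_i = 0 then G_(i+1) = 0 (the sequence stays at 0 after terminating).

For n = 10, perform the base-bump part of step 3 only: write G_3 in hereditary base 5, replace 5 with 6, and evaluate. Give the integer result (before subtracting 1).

279936

G_0 = 10. HB_2(10) = 2^(2 + 1) + 2. Bump = 84. G_1 = 83.
G_1 = 83. HB_3(83) = 3^(3 + 1) + 2. Bump = 1026. G_2 = 1025.
G_2 = 1025. HB_4(1025) = 4^(4 + 1) + 1. Bump = 15626. G_3 = 15625.
G_3 = 15625. HB_5(15625) = 5^(5 + 1). Bump = 279936. G_4 = 279935.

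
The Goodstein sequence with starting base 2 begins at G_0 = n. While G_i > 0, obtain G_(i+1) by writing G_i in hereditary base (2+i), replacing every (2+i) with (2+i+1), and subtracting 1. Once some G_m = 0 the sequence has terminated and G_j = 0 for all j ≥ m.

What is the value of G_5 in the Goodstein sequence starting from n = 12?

[0] 12 ≡ 2^(2 + 1) + 2^2 (base 2). Lift 3: 108. −1: 107.
[1] 107 ≡ 3^(3 + 1) + 2·3^2 + 2·3 + 2 (base 3). Lift 4: 1066. −1: 1065.
[2] 1065 ≡ 4^(4 + 1) + 2·4^2 + 2·4 + 1 (base 4). Lift 5: 15686. −1: 15685.
[3] 15685 ≡ 5^(5 + 1) + 2·5^2 + 2·5 (base 5). Lift 6: 280020. −1: 280019.
[4] 280019 ≡ 6^(6 + 1) + 2·6^2 + 6 + 5 (base 6). Lift 7: 5764911. −1: 5764910.
[5] 5764910 ≡ 7^(7 + 1) + 2·7^2 + 7 + 4 (base 7). Lift 8: 134217868. −1: 134217867.

5764910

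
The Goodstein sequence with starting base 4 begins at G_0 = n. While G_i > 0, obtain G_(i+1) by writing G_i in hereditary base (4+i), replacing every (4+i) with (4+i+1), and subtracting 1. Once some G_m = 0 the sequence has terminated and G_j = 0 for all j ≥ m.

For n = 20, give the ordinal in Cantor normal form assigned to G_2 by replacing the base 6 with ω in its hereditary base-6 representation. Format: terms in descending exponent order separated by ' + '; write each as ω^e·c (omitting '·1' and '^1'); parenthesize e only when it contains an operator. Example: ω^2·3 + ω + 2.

i=0: 20 = 4^2 + 4 (b=4); 4→5: 5^2 + 5 = 30; 30−1 = 29
i=1: 29 = 5^2 + 4 (b=5); 5→6: 6^2 + 4 = 40; 40−1 = 39
i=2: 39 = 6^2 + 3 (b=6); 6→7: 7^2 + 3 = 52; 52−1 = 51

ω^2 + 3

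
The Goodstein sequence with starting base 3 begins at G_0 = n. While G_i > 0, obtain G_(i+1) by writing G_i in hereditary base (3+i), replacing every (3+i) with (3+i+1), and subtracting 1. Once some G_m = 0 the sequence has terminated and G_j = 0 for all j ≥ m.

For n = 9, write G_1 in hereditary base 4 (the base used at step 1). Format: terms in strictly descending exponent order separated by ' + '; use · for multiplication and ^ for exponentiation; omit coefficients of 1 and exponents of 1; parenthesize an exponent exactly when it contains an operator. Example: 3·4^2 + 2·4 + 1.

G_0 = 9. HB_3(9) = 3^2. Bump = 16. G_1 = 15.
G_1 = 15. HB_4(15) = 3·4 + 3. Bump = 18. G_2 = 17.

3·4 + 3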